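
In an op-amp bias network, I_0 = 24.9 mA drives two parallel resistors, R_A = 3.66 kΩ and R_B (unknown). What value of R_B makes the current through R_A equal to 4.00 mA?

R_B ≈ 0.700 kΩ

In a two-way split, I_A/I_0 = R_B/(R_A + R_B).
With f = 0.1606, R_B = R_A · f/(1−f) = 3.66 × 0.1914 = 0.7005 kΩ.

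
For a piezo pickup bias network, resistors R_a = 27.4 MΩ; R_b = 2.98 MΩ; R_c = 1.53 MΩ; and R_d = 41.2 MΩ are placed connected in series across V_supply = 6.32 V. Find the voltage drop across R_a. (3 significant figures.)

ΣR = 27.4 + 2.98 + 1.53 + 41.2 = 73.11 MΩ.
V = V_supply · R/ΣR = 6.32 × 0.3748 = 2.369 V.

V ≈ 2.37 V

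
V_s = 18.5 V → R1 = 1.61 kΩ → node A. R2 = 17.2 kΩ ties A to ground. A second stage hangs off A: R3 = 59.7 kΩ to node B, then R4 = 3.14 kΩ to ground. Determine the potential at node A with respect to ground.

Looking into the second stage from A: R3 + R4 = 62.84 kΩ appears in parallel with R2.
Effective lower resistance at A: R2 ‖ 62.84 = 13.50 kΩ.
V_A = 18.5 × 13.50/(1.61 + 13.50) = 16.53 V.

V_A ≈ 16.5 V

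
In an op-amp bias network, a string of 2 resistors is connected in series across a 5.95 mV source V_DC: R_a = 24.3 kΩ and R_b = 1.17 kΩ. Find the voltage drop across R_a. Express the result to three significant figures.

Total series resistance ΣR = 24.3 + 1.17 = 25.47 kΩ.
Voltage divider: V = V_DC · (24.30 / 25.47) = 5.95 × 0.9541 = 5.677 mV.

V ≈ 5.68 mV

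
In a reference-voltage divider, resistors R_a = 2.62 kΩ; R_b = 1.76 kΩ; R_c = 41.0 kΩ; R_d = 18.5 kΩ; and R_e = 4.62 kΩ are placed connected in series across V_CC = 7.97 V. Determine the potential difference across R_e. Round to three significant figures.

ΣR = 2.62 + 1.76 + 41.0 + 18.5 + 4.62 = 68.50 kΩ.
By the voltage-divider rule, V = 7.97 × 4.620/68.50 = 0.5375 V.

V ≈ 0.538 V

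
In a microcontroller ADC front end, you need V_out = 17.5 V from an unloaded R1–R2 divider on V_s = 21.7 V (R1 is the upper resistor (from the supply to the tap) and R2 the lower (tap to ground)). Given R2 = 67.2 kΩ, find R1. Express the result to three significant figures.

Required fraction k = V_out/V_s = 0.8065.
R1 = R2·(1/k − 1) = 67.2 × 0.2400 = 16.13 kΩ.

R1 ≈ 16.1 kΩ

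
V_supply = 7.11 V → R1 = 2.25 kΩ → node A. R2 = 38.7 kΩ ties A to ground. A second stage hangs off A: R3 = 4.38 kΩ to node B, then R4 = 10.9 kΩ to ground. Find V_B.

Node A sees R2 in parallel with the series input of stage 2, R3 + R4 = 15.28 kΩ.
R2 ‖ (R3+R4) = 10.95 kΩ.
V_A = 7.11 × 10.95/(2.25 + 10.95) = 5.899 V.
V_B = V_A × 0.7134 = 4.208 V.

V_B ≈ 4.21 V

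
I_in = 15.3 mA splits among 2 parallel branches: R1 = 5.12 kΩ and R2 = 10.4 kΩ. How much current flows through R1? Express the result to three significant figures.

Two-branch current divider: I_k = I_in · R_other/(R_1 + R_2).
So I = 15.3 × 10.4/15.52 = 10.25 mA.

I ≈ 10.3 mA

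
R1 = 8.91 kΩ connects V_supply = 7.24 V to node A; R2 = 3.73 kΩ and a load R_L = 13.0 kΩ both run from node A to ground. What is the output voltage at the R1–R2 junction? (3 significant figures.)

V_out ≈ 1.78 V

R2 ‖ R_L = (3.73 × 13.0)/(3.73 + 13.0) = 2.898 kΩ.
Then V_out = V_supply · R2'/(R1 + R2') = 7.24 × 2.898/11.81 = 1.777 V.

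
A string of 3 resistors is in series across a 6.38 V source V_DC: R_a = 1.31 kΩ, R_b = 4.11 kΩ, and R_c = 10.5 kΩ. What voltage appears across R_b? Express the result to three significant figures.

Total series resistance ΣR = 1.31 + 4.11 + 10.5 = 15.92 kΩ.
Voltage divider: V = V_DC · (4.110 / 15.92) = 6.38 × 0.2582 = 1.647 V.

V ≈ 1.65 V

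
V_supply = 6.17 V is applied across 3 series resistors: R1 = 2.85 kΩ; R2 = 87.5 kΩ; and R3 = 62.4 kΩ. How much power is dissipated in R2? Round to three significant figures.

Series current I = V_supply/ΣR = 6.17/152.8 = 0.04039 mA.
V(R2) = I·R = 3.534 V; P = V·I = 3.534 × 0.04039 = 0.1428 mW.

P ≈ 0.143 mW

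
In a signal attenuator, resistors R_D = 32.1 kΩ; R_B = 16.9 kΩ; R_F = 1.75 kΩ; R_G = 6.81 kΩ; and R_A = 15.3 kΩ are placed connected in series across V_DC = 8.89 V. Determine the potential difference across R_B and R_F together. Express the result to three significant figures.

V ≈ 2.28 V

ΣR = 32.1 + 16.9 + 1.75 + 6.81 + 15.3 = 72.86 kΩ.
R_{R_B..R_F} = 16.9 + 1.75 = 18.65 kΩ.
V = V_DC · R/ΣR = 8.89 × 0.2560 = 2.276 V.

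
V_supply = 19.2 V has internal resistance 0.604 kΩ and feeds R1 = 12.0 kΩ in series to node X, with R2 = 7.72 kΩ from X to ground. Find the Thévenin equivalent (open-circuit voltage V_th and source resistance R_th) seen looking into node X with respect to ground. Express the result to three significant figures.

R1' = 0.604 + 12.0 = 12.60 kΩ (source resistance + R1).
V_th is the unloaded tap voltage: V_supply · R2/(R1'+R2) = 19.2 × 0.3798 = 7.293 V.
Zeroing V_supply shorts the top of R1' to ground, so R_th = R1' ‖ R2 = 4.788 kΩ.

V_th ≈ 7.29 V, R_th ≈ 4.79 kΩ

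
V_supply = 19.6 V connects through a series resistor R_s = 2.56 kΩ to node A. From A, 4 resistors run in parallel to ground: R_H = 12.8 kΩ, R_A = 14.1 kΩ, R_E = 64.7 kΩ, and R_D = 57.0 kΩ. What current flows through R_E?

I ≈ 0.207 mA

Combine the parallel branches: R_p = (1/12.8 + 1/14.1 + 1/64.7 + 1/57.0)⁻¹ = 5.493 kΩ.
V_A by voltage divider: V_A = 19.6 × 5.493/(2.56 + 5.493) = 13.37 V.
Branch current I = V_A/R_E = 13.37/64.7 = 0.2066 mA.
(Equivalently: I_total = 2.434 mA, then current-divider fraction G_k/ΣG = 0.08490.)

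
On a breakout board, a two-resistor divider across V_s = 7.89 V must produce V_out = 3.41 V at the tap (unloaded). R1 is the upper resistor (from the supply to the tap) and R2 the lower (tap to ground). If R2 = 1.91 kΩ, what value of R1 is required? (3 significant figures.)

R1 ≈ 2.51 kΩ

Required fraction k = V_out/V_s = 0.4322.
R1 = R2·(1/k − 1) = 1.91 × 1.314 = 2.509 kΩ.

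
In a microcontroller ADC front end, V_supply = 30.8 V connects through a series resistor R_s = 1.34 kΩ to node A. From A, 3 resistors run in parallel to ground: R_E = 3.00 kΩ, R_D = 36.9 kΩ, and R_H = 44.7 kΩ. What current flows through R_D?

I ≈ 0.552 mA

Combine the parallel branches: R_p = (1/3.00 + 1/36.9 + 1/44.7)⁻¹ = 2.612 kΩ.
Node voltage V_A = V_supply · R_p/(R_s + R_p) = 30.8 × 0.6610 = 20.36 V.
Branch current I = V_A/R_D = 20.36/36.9 = 0.5517 mA.
(Check via current divider: I_total = 7.793 mA; share G_k/ΣG = 0.07079 → same result.)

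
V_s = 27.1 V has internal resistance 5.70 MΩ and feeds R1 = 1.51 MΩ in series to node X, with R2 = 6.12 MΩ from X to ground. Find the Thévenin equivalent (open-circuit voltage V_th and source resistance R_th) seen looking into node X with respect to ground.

V_th ≈ 12.4 V, R_th ≈ 3.31 MΩ

R1' = 5.70 + 1.51 = 7.210 MΩ (source resistance + R1).
V_th is the unloaded tap voltage: V_s · R2/(R1'+R2) = 27.1 × 0.4591 = 12.44 V.
Looking into X with the source shorted: R_th = R1'·R2/(R1'+R2) = 7.210 × 6.12/13.33 = 3.310 MΩ.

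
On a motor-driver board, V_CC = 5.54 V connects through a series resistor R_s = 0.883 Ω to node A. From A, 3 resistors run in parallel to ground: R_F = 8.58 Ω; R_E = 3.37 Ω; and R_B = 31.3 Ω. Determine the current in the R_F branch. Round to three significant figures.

I ≈ 0.463 A

Combine the parallel branches: R_p = (1/8.58 + 1/3.37 + 1/31.3)⁻¹ = 2.246 Ω.
V_A by voltage divider: V_A = 5.54 × 2.246/(0.883 + 2.246) = 3.977 V.
Branch current I = V_A/R_F = 3.977/8.58 = 0.4635 A.
(Equivalently: I_total = 1.771 A, then current-divider fraction G_k/ΣG = 0.2618.)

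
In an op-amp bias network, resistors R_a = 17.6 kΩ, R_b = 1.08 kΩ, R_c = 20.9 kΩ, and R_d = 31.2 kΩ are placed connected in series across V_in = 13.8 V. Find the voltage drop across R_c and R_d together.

ΣR = 17.6 + 1.08 + 20.9 + 31.2 = 70.78 kΩ.
R_{R_c..R_d} = 20.9 + 31.2 = 52.10 kΩ.
V = V_in · R/ΣR = 13.8 × 0.7361 = 10.16 V.

V ≈ 10.2 V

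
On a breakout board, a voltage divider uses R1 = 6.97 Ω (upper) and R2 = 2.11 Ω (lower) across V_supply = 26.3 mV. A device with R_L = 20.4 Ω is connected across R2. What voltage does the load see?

R2 ‖ R_L = (2.11 × 20.4)/(2.11 + 20.4) = 1.912 Ω.
Now apply the divider: V_out = 26.3 × 0.2153 = 5.662 mV.

V_out ≈ 5.66 mV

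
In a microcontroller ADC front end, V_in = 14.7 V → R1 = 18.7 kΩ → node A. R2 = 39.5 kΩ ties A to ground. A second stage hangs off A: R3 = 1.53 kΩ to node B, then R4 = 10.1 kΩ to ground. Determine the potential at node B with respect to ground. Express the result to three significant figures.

Node A sees R2 in parallel with the series input of stage 2, R3 + R4 = 11.63 kΩ.
Effective lower resistance at A: R2 ‖ 11.63 = 8.985 kΩ.
First divider: V_A = V_in · 8.985/(18.7 + 8.985) = 4.771 V.
V_B = V_A × 0.8684 = 4.143 V.

V_B ≈ 4.14 V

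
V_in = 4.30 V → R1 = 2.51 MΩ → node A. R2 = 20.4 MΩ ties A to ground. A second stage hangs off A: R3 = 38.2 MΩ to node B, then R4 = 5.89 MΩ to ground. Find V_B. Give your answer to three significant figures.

V_B ≈ 0.487 V

The second stage (R3 + R4 = 44.09 MΩ) loads node A in parallel with R2.
R2 ‖ (R3+R4) = 13.95 MΩ.
So V_A = 4.30 × 0.8475 = 3.644 V.
Stage 2 is unloaded, so V_B = V_A · R4/(R3+R4) = 3.644 × 5.89/44.09 = 0.4868 V.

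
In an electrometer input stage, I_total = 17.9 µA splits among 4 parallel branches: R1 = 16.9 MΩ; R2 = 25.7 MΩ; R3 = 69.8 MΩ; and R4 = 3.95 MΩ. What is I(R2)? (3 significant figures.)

I ≈ 1.91 µA

ΣG = 1/16.9 + 1/25.7 + 1/69.8 + 1/3.95 = 0.3656.
By the current-divider rule, I = I_total · G_k/ΣG = 17.9 × 0.1064 = 1.905 µA.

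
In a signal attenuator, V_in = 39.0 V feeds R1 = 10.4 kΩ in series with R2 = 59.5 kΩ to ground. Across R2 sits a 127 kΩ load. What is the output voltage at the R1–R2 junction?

The load sits in parallel with R2, giving an effective lower resistance R2' = R2·R_L/(R2+R_L) = 40.52 kΩ.
Voltage divider with the loaded lower leg: V_out = 39.0 × 40.52/(10.4 + 40.52) = 39.0 × 0.7957 = 31.03 V.
(Unloaded it would be 33.2 V; the load pulls it down.)

V_out ≈ 31.0 V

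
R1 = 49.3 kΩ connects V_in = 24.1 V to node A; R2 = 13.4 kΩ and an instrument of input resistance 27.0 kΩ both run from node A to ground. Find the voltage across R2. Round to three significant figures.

First combine the lower leg with the load: R2 ‖ R_L = 8.955 kΩ.
Now apply the divider: V_out = 24.1 × 0.1537 = 3.705 V.
(Unloaded it would be 5.15 V; the load pulls it down.)

V_out ≈ 3.70 V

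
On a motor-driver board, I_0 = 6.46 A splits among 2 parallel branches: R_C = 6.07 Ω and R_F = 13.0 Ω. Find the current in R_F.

I ≈ 2.06 A

Two-branch current divider: I_k = I_0 · R_other/(R_1 + R_2).
I(R_F) = 6.46 × 6.07/(6.07 + 13.0) = 6.46 × 0.3183 = 2.056 A.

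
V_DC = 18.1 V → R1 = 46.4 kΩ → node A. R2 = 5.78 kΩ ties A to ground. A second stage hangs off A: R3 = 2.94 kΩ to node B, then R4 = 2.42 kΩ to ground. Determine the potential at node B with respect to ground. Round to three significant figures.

The second stage (R3 + R4 = 5.360 kΩ) loads node A in parallel with R2.
R2 ‖ (R3+R4) = 2.781 kΩ.
So V_A = 18.1 × 0.05655 = 1.024 V.
Stage 2 is unloaded, so V_B = V_A · R4/(R3+R4) = 1.024 × 2.42/5.360 = 0.4621 V.

V_B ≈ 0.462 V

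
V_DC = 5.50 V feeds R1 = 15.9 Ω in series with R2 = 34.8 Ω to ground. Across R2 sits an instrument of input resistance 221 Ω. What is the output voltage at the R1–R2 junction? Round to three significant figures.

First combine the lower leg with the load: R2 ‖ R_L = 30.07 Ω.
Then V_out = V_DC · R2'/(R1 + R2') = 5.50 × 30.07/45.97 = 3.597 V.

V_out ≈ 3.60 V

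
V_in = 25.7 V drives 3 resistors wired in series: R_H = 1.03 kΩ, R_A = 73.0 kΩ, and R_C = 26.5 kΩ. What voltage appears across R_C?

V ≈ 6.77 V

ΣR = 1.03 + 73.0 + 26.5 = 100.5 kΩ.
Voltage divider: V = V_in · (26.50 / 100.5) = 25.7 × 0.2636 = 6.775 V.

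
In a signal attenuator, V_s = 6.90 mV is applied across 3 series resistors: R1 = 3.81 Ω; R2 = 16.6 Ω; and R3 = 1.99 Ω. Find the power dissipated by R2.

P ≈ 1.58 µW

Series current I = V_s/ΣR = 6.90/22.40 = 0.3080 mA.
P = I²R = 0.09489 × 16.6 = 1.575 µW.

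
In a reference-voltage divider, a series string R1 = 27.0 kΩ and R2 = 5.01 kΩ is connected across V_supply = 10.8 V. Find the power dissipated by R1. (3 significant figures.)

The common current is I = 10.8/32.01 = 0.3374 mA.
V(R1) = I·R = 9.110 V; P = V·I = 9.110 × 0.3374 = 3.074 mW.

P ≈ 3.07 mW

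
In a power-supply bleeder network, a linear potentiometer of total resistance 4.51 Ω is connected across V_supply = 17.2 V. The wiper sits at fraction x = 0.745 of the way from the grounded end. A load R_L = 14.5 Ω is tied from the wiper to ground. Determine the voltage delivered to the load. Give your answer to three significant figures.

V_out ≈ 12.1 V

Lower segment x·R_p = 3.360 Ω; upper segment (1−x)·R_p = 1.150 Ω.
R_L loads the lower segment: effective lower R = 2.728 Ω.
V_out = 17.2 × 2.728/(1.150 + 2.728) = 12.10 V.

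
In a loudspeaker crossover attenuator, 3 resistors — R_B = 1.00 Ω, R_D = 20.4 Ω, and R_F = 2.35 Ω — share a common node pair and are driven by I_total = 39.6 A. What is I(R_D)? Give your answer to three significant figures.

I ≈ 1.32 A

Conductances: ΣG = 1/1.00 + 1/20.4 + 1/2.35 = 1.475 (1/Ω).
By the current-divider rule, I = I_total · G_k/ΣG = 39.6 × 0.03324 = 1.316 A.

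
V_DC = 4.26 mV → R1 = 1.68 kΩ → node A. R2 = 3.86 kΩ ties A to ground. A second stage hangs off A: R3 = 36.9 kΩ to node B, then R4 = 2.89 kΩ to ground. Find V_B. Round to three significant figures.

Looking into the second stage from A: R3 + R4 = 39.79 kΩ appears in parallel with R2.
R2 ‖ (R3+R4) = 3.519 kΩ.
V_A = 4.26 × 3.519/(1.68 + 3.519) = 2.883 mV.
Then the unloaded second divider: V_B = V_A × R4/(R3+R4) = 2.883 × 0.07263 = 0.2094 mV.

V_B ≈ 0.209 mV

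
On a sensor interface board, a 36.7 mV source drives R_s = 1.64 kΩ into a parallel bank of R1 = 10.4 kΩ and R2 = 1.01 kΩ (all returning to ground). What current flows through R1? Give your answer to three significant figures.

I ≈ 1.27 µA

Parallel bank: R_p = 1/(1/10.4 + 1/1.01) = 0.9206 kΩ.
Node voltage V_A = V_DC · R_p/(R_s + R_p) = 36.7 × 0.3595 = 13.19 mV.
Branch current I = V_A/R1 = 13.19/10.4 = 1.269 µA.
(Check via current divider: I_total = 14.33 µA; share G_k/ΣG = 0.08852 → same result.)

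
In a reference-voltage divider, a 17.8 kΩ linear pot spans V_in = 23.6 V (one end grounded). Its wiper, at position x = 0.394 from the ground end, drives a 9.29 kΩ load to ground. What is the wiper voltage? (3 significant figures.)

The pot divides into 10.79 kΩ above the wiper and 7.013 kΩ below.
R_L loads the lower segment: effective lower R = 3.996 kΩ.
Then V_out = V_in · 3.996/(10.79 + 3.996) = 6.380 V.

V_out ≈ 6.38 V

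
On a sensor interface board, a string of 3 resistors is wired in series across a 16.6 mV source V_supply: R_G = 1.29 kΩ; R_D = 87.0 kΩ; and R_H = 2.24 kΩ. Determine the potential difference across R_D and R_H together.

Total series resistance ΣR = 1.29 + 87.0 + 2.24 = 90.53 kΩ.
R_{R_D..R_H} = 87.0 + 2.24 = 89.24 kΩ.
By the voltage-divider rule, V = 16.6 × 89.24/90.53 = 16.36 mV.

V ≈ 16.4 mV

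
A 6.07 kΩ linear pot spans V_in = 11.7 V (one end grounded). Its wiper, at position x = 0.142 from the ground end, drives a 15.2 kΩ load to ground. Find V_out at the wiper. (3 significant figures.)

V_out ≈ 1.58 V

Split the track: R_lower = x·R_p = 0.8619 kΩ, R_upper = (1−x)·R_p = 5.208 kΩ.
R_L loads the lower segment: effective lower R = 0.8157 kΩ.
Then V_out = V_in · 0.8157/(5.208 + 0.8157) = 1.584 V.
(Unloaded: V_out = x·V_in = 1.66 V.)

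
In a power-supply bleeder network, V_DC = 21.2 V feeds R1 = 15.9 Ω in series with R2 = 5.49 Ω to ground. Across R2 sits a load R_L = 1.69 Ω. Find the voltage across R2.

R2 ‖ R_L = (5.49 × 1.69)/(5.49 + 1.69) = 1.292 Ω.
Now apply the divider: V_out = 21.2 × 0.07516 = 1.593 V.
(Unloaded it would be 5.44 V; the load pulls it down.)

V_out ≈ 1.59 V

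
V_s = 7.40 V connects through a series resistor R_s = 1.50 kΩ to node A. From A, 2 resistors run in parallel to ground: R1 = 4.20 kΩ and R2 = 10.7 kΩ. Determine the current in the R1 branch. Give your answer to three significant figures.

I ≈ 1.18 mA

Combine the parallel branches: R_p = (1/4.20 + 1/10.7)⁻¹ = 3.016 kΩ.
V_A = 7.40 × 3.016/4.516 = 4.942 V.
I(R1) = V_A / R1 = 4.942/4.20 = 1.177 mA.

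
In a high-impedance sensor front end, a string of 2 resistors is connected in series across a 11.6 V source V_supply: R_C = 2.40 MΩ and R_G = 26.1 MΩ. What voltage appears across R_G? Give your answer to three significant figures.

Total series resistance ΣR = 2.40 + 26.1 = 28.50 MΩ.
By the voltage-divider rule, V = 11.6 × 26.10/28.50 = 10.62 V.

V ≈ 10.6 V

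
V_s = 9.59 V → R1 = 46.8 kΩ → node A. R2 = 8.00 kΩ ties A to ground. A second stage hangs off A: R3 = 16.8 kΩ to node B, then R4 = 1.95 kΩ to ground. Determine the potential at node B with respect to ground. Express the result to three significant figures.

Looking into the second stage from A: R3 + R4 = 18.75 kΩ appears in parallel with R2.
R2 ‖ (R3+R4) = 5.607 kΩ.
So V_A = 9.59 × 0.1070 = 1.026 V.
Stage 2 is unloaded, so V_B = V_A · R4/(R3+R4) = 1.026 × 1.95/18.75 = 0.1067 V.

V_B ≈ 0.107 V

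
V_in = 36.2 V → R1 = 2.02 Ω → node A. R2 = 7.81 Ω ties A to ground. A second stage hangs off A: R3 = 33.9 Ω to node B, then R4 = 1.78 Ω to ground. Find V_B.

V_B ≈ 1.37 V

Node A sees R2 in parallel with the series input of stage 2, R3 + R4 = 35.68 Ω.
Effective lower resistance at A: R2 ‖ 35.68 = 6.407 Ω.
V_A = 36.2 × 6.407/(2.02 + 6.407) = 27.52 V.
Then the unloaded second divider: V_B = V_A × R4/(R3+R4) = 27.52 × 0.04989 = 1.373 V.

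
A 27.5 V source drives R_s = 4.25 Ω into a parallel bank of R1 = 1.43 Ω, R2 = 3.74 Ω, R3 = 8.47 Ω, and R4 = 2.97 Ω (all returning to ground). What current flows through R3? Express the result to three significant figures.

Equivalent of the parallel group: R_p = 0.7035 Ω.
V_A by voltage divider: V_A = 27.5 × 0.7035/(4.25 + 0.7035) = 3.906 V.
Branch current I = V_A/R3 = 3.906/8.47 = 0.4611 A.

I ≈ 0.461 A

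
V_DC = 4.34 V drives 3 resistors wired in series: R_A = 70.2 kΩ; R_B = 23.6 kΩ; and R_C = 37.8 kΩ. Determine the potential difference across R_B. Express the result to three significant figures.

Total series resistance ΣR = 70.2 + 23.6 + 37.8 = 131.6 kΩ.
Voltage divider: V = V_DC · (23.60 / 131.6) = 4.34 × 0.1793 = 0.7783 V.

V ≈ 0.778 V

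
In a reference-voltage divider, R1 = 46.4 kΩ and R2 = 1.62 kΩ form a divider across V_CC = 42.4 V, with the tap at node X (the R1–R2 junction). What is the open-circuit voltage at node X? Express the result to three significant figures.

V_th ≈ 1.43 V

With X open, the divider is unloaded: V_th = 42.4 × 1.62/48.02 = 1.430 V.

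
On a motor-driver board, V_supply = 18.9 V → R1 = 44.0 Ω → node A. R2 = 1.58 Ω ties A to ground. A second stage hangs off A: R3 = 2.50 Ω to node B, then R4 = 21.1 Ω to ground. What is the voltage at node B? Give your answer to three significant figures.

Node A sees R2 in parallel with the series input of stage 2, R3 + R4 = 23.60 Ω.
Effective lower resistance at A: R2 ‖ 23.60 = 1.481 Ω.
So V_A = 18.9 × 0.03256 = 0.6154 V.
V_B = V_A × 0.8941 = 0.5502 V.

V_B ≈ 0.550 V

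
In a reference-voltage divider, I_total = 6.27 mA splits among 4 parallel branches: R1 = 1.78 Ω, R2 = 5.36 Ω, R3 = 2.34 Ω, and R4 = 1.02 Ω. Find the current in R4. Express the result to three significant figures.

I ≈ 2.85 mA

Total conductance ΣG = 1/1.78 + 1/5.36 + 1/2.34 + 1/1.02 = 2.156 (units of 1/Ω).
Current divider: I(R4) = I_total · G_k/ΣG = 6.27 × (0.9804/2.156) = 6.27 × 0.4547 = 2.851 mA.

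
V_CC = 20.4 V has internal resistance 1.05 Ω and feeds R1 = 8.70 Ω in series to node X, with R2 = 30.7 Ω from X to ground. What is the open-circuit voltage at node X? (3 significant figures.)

R1' = 1.05 + 8.70 = 9.750 Ω (source resistance + R1).
V_th is the unloaded tap voltage: V_CC · R2/(R1'+R2) = 20.4 × 0.7590 = 15.48 V.

V_th ≈ 15.5 V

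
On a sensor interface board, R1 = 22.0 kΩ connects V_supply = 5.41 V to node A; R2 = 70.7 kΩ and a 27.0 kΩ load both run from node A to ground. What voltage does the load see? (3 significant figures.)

First combine the lower leg with the load: R2 ‖ R_L = 19.54 kΩ.
Now apply the divider: V_out = 5.41 × 0.4704 = 2.545 V.
(Unloaded it would be 4.13 V; the load pulls it down.)

V_out ≈ 2.54 V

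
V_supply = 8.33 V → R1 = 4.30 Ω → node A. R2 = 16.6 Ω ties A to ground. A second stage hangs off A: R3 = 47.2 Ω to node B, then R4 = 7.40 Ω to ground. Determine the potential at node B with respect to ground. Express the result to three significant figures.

Looking into the second stage from A: R3 + R4 = 54.60 Ω appears in parallel with R2.
Effective lower resistance at A: R2 ‖ 54.60 = 12.73 Ω.
First divider: V_A = V_supply · 12.73/(4.30 + 12.73) = 6.227 V.
Then the unloaded second divider: V_B = V_A × R4/(R3+R4) = 6.227 × 0.1355 = 0.8439 V.

V_B ≈ 0.844 V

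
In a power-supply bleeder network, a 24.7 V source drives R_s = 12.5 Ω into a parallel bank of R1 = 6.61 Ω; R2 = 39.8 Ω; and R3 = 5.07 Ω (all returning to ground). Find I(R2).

I ≈ 0.109 A

Equivalent of the parallel group: R_p = 2.676 Ω.
V_A by voltage divider: V_A = 24.7 × 2.676/(12.5 + 2.676) = 4.356 V.
I(R2) = V_A / R2 = 4.356/39.8 = 0.1094 A.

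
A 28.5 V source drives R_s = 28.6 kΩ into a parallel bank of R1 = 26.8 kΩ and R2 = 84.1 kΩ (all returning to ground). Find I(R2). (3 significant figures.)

Parallel bank: R_p = 1/(1/26.8 + 1/84.1) = 20.32 kΩ.
V_A by voltage divider: V_A = 28.5 × 20.32/(28.6 + 20.32) = 11.84 V.
Branch current I = V_A/R2 = 11.84/84.1 = 0.1408 mA.

I ≈ 0.141 mA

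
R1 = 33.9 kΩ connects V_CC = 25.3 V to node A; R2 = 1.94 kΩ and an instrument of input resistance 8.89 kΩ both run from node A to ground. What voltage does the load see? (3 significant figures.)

First combine the lower leg with the load: R2 ‖ R_L = 1.592 kΩ.
Now apply the divider: V_out = 25.3 × 0.04487 = 1.135 V.

V_out ≈ 1.14 V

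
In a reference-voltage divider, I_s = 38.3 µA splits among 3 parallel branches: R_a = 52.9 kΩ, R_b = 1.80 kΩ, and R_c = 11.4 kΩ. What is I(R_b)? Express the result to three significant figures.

I ≈ 32.1 µA

ΣG = 1/52.9 + 1/1.80 + 1/11.4 = 0.6622.
Current divider: I(R_b) = I_s · G_k/ΣG = 38.3 × (0.5556/0.6622) = 38.3 × 0.8390 = 32.13 µA.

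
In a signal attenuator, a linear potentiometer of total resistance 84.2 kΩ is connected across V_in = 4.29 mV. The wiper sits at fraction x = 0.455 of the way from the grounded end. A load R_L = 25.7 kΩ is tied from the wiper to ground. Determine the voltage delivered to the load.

The pot divides into 45.89 kΩ above the wiper and 38.31 kΩ below.
Lower segment in parallel with the load: 38.31 ‖ 25.7 = 15.38 kΩ.
Then V_out = V_in · 15.38/(45.89 + 15.38) = 1.077 mV.

V_out ≈ 1.08 mV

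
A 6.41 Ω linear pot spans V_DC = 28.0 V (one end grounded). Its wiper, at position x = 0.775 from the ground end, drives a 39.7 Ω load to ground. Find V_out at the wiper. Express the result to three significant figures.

Split the track: R_lower = x·R_p = 4.968 Ω, R_upper = (1−x)·R_p = 1.442 Ω.
(x·R_p) ‖ R_L = 4.415 Ω.
Loaded-divider output: V_out = 28.0 × 0.7538 = 21.11 V.

V_out ≈ 21.1 V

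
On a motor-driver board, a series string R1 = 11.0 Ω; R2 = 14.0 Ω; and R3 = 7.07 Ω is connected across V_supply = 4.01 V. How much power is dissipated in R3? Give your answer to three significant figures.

P ≈ 0.111 W

The common current is I = 4.01/32.07 = 0.1250 A.
P(R3) = I²·R3 = (0.1250)² × 7.07 = 0.1105 W.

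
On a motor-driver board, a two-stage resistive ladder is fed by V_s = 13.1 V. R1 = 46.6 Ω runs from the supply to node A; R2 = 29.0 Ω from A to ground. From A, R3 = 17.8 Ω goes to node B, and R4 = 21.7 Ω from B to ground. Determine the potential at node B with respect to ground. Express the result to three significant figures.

The second stage (R3 + R4 = 39.50 Ω) loads node A in parallel with R2.
R2 ‖ (R3+R4) = 16.72 Ω.
First divider: V_A = V_s · 16.72/(46.6 + 16.72) = 3.460 V.
V_B = V_A × 0.5494 = 1.901 V.

V_B ≈ 1.90 V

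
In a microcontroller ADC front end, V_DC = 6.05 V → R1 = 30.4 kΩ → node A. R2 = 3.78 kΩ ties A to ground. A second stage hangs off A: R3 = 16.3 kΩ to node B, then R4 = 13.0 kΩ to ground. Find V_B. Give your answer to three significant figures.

The second stage (R3 + R4 = 29.30 kΩ) loads node A in parallel with R2.
Effective lower resistance at A: R2 ‖ 29.30 = 3.348 kΩ.
First divider: V_A = V_DC · 3.348/(30.4 + 3.348) = 0.6002 V.
Then the unloaded second divider: V_B = V_A × R4/(R3+R4) = 0.6002 × 0.4437 = 0.2663 V.

V_B ≈ 0.266 V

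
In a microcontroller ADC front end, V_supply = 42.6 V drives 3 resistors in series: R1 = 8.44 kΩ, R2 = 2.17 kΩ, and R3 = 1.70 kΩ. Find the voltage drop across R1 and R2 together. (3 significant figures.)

V ≈ 36.7 V

Total series resistance ΣR = 8.44 + 2.17 + 1.70 = 12.31 kΩ.
R_{R1..R2} = 8.44 + 2.17 = 10.61 kΩ.
Voltage divider: V = V_supply · (10.61 / 12.31) = 42.6 × 0.8619 = 36.72 V.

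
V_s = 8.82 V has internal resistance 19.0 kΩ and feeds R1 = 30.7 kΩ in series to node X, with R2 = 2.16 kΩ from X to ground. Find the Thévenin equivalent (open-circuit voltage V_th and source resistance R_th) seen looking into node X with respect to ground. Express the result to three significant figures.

V_th ≈ 0.367 V, R_th ≈ 2.07 kΩ

R1' = 19.0 + 30.7 = 49.70 kΩ (source resistance + R1).
Open-circuit (no load on X): V_th = V_s · R2/(R1' + R2) = 8.82 × 2.16/(49.70 + 2.16) = 0.3674 V.
With V_s suppressed (replaced by a short), R_th = R1' ‖ R2 = (49.70 × 2.16)/(49.70 + 2.16) = 2.070 kΩ.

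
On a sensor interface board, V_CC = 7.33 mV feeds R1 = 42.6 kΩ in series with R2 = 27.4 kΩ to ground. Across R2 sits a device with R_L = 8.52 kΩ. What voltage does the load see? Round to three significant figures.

V_out ≈ 0.970 mV

First combine the lower leg with the load: R2 ‖ R_L = 6.499 kΩ.
Now apply the divider: V_out = 7.33 × 0.1324 = 0.9703 mV.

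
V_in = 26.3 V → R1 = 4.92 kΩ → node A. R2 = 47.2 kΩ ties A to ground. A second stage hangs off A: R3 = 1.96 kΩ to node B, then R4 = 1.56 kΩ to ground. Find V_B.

V_B ≈ 4.66 V

Looking into the second stage from A: R3 + R4 = 3.520 kΩ appears in parallel with R2.
Effective lower resistance at A: R2 ‖ 3.520 = 3.276 kΩ.
V_A = 26.3 × 3.276/(4.92 + 3.276) = 10.51 V.
V_B = V_A × 0.4432 = 4.659 V.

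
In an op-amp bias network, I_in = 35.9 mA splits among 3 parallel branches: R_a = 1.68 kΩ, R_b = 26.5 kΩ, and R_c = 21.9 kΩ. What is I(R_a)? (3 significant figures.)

I ≈ 31.5 mA

Conductances: ΣG = 1/1.68 + 1/26.5 + 1/21.9 = 0.6786 (1/kΩ).
By the current-divider rule, I = I_in · G_k/ΣG = 35.9 × 0.8771 = 31.49 mA.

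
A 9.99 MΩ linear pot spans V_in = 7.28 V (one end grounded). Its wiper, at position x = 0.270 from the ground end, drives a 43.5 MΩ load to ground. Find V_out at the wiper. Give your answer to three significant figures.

V_out ≈ 1.88 V

The pot divides into 7.293 MΩ above the wiper and 2.697 MΩ below.
(x·R_p) ‖ R_L = 2.540 MΩ.
Loaded-divider output: V_out = 7.28 × 0.2583 = 1.880 V.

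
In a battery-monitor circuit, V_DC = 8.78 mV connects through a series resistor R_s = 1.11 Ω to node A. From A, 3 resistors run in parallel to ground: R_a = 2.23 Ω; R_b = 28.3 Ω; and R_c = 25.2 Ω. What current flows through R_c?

Parallel bank: R_p = 1/(1/2.23 + 1/28.3 + 1/25.2) = 1.910 Ω.
V_A by voltage divider: V_A = 8.78 × 1.910/(1.11 + 1.910) = 5.553 mV.
I(R_c) = V_A / R_c = 5.553/25.2 = 0.2204 mA.
(Check via current divider: I_total = 2.907 mA; share G_k/ΣG = 0.07581 → same result.)

I ≈ 0.220 mA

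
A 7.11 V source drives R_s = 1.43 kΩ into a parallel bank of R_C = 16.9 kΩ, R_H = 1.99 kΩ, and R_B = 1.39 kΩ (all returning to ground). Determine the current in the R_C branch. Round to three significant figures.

I ≈ 0.149 mA

Parallel bank: R_p = 1/(1/16.9 + 1/1.99 + 1/1.39) = 0.7806 kΩ.
V_A = 7.11 × 0.7806/2.211 = 2.511 V.
Branch current I = V_A/R_C = 2.511/16.9 = 0.1486 mA.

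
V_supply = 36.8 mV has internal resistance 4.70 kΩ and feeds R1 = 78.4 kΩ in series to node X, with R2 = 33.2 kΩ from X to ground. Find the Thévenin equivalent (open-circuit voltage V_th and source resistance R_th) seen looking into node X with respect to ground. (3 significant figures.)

R1' = 4.70 + 78.4 = 83.10 kΩ (source resistance + R1).
Open-circuit (no load on X): V_th = V_supply · R2/(R1' + R2) = 36.8 × 33.2/(83.10 + 33.2) = 10.51 mV.
Zeroing V_supply shorts the top of R1' to ground, so R_th = R1' ‖ R2 = 23.72 kΩ.

V_th ≈ 10.5 mV, R_th ≈ 23.7 kΩ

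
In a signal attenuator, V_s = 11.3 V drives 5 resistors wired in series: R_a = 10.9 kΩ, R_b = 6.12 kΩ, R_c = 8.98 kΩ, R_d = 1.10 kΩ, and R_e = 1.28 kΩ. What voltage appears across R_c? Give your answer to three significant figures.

ΣR = 10.9 + 6.12 + 8.98 + 1.10 + 1.28 = 28.38 kΩ.
By the voltage-divider rule, V = 11.3 × 8.980/28.38 = 3.576 V.

V ≈ 3.58 V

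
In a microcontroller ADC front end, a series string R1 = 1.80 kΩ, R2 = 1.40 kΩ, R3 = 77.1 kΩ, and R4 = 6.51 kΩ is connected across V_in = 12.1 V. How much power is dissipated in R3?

ΣR = 86.81 kΩ → I = 12.1/86.81 = 0.1394 mA.
V(R3) = I·R = 10.75 V; P = V·I = 10.75 × 0.1394 = 1.498 mW.

P ≈ 1.50 mW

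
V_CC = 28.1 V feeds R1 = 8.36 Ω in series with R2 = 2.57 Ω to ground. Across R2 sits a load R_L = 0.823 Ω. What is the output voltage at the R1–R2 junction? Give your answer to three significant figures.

V_out ≈ 1.95 V

First combine the lower leg with the load: R2 ‖ R_L = 0.6234 Ω.
Now apply the divider: V_out = 28.1 × 0.06939 = 1.950 V.
(Unloaded it would be 6.61 V; the load pulls it down.)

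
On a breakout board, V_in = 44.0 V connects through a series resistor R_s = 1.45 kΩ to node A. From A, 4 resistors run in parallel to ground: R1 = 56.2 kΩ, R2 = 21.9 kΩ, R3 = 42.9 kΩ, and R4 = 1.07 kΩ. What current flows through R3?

I ≈ 0.413 mA

Combine the parallel branches: R_p = (1/56.2 + 1/21.9 + 1/42.9 + 1/1.07)⁻¹ = 0.9791 kΩ.
V_A = 44.0 × 0.9791/2.429 = 17.74 V.
Branch current I = V_A/R3 = 17.74/42.9 = 0.4134 mA.
(Equivalently: I_total = 18.11 mA, then current-divider fraction G_k/ΣG = 0.02282.)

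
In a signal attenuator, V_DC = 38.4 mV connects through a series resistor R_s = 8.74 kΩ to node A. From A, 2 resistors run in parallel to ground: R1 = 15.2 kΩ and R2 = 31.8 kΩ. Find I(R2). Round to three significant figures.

I ≈ 0.653 µA

Parallel bank: R_p = 1/(1/15.2 + 1/31.8) = 10.28 kΩ.
V_A = 38.4 × 10.28/19.02 = 20.76 mV.
I(R2) = V_A / R2 = 20.76/31.8 = 0.6528 µA.
(Check via current divider: I_total = 2.018 µA; share G_k/ΣG = 0.3234 → same result.)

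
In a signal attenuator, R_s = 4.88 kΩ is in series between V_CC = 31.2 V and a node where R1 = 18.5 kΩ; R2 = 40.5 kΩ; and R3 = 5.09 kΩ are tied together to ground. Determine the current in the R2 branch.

I ≈ 0.329 mA

Parallel bank: R_p = 1/(1/18.5 + 1/40.5 + 1/5.09) = 3.634 kΩ.
V_A by voltage divider: V_A = 31.2 × 3.634/(4.88 + 3.634) = 13.32 V.
Branch current I = V_A/R2 = 13.32/40.5 = 0.3288 mA.
(Equivalently: I_total = 3.665 mA, then current-divider fraction G_k/ΣG = 0.08972.)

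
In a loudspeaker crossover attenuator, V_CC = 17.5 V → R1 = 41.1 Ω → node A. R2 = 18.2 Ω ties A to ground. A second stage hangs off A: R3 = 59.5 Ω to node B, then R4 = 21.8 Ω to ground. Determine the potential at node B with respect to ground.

V_B ≈ 1.25 V

Looking into the second stage from A: R3 + R4 = 81.30 Ω appears in parallel with R2.
R2 ‖ (R3+R4) = 14.87 Ω.
First divider: V_A = V_CC · 14.87/(41.1 + 14.87) = 4.650 V.
Then the unloaded second divider: V_B = V_A × R4/(R3+R4) = 4.650 × 0.2681 = 1.247 V.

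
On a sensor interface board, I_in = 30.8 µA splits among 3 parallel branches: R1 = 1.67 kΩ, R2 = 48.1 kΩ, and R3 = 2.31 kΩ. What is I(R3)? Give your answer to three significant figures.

Total conductance ΣG = 1/1.67 + 1/48.1 + 1/2.31 = 1.052 (units of 1/kΩ).
Current divider: I(R3) = I_in · G_k/ΣG = 30.8 × (0.4329/1.052) = 30.8 × 0.4113 = 12.67 µA.

I ≈ 12.7 µA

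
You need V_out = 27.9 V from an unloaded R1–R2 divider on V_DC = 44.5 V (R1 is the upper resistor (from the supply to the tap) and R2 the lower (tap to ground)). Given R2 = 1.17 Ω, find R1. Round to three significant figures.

Required fraction k = V_out/V_DC = 0.6270.
R1 = R2·(1/k − 1) = 1.17 × 0.5950 = 0.6961 Ω.

R1 ≈ 0.696 Ω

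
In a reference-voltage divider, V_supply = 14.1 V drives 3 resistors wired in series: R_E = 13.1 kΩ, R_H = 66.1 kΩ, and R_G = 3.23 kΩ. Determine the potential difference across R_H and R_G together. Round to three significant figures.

V ≈ 11.9 V

Total series resistance ΣR = 13.1 + 66.1 + 3.23 = 82.43 kΩ.
R_{R_H..R_G} = 66.1 + 3.23 = 69.33 kΩ.
Voltage divider: V = V_supply · (69.33 / 82.43) = 14.1 × 0.8411 = 11.86 V.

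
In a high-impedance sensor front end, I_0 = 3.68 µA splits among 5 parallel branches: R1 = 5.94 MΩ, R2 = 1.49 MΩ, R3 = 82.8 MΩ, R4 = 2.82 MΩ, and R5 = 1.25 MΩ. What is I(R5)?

I ≈ 1.47 µA

Total conductance ΣG = 1/5.94 + 1/1.49 + 1/82.8 + 1/2.82 + 1/1.25 = 2.006 (units of 1/MΩ).
Current divider: I(R5) = I_0 · G_k/ΣG = 3.68 × (0.8000/2.006) = 3.68 × 0.3988 = 1.467 µA.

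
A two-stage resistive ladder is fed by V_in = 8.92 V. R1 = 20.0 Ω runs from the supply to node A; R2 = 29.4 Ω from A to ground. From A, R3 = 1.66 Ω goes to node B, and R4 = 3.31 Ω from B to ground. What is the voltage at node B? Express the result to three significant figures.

The second stage (R3 + R4 = 4.970 Ω) loads node A in parallel with R2.
R2 ‖ (R3+R4) = 4.251 Ω.
First divider: V_A = V_in · 4.251/(20.0 + 4.251) = 1.564 V.
V_B = V_A × 0.6660 = 1.041 V.

V_B ≈ 1.04 V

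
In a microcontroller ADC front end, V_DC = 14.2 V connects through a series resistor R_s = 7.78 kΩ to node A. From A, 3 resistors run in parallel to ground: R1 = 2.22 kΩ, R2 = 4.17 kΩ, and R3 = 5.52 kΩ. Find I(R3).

Combine the parallel branches: R_p = (1/2.22 + 1/4.17 + 1/5.52)⁻¹ = 1.148 kΩ.
V_A = 14.2 × 1.148/8.928 = 1.825 V.
Branch current I = V_A/R3 = 1.825/5.52 = 0.3307 mA.

I ≈ 0.331 mA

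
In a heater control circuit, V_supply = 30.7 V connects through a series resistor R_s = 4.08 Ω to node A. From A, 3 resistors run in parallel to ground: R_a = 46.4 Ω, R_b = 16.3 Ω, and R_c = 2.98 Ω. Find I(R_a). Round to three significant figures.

Parallel bank: R_p = 1/(1/46.4 + 1/16.3 + 1/2.98) = 2.390 Ω.
V_A by voltage divider: V_A = 30.7 × 2.390/(4.08 + 2.390) = 11.34 V.
I(R_a) = V_A / R_a = 11.34/46.4 = 0.2444 A.

I ≈ 0.244 A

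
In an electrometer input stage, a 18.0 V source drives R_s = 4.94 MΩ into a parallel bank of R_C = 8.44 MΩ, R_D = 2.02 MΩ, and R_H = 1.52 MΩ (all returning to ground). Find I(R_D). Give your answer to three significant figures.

Combine the parallel branches: R_p = (1/8.44 + 1/2.02 + 1/1.52)⁻¹ = 0.7865 MΩ.
V_A by voltage divider: V_A = 18.0 × 0.7865/(4.94 + 0.7865) = 2.472 V.
Branch current I = V_A/R_D = 2.472/2.02 = 1.224 µA.

I ≈ 1.22 µA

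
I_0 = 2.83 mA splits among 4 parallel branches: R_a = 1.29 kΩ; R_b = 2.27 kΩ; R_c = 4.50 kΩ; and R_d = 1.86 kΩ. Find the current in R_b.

Total conductance ΣG = 1/1.29 + 1/2.27 + 1/4.50 + 1/1.86 = 1.976 (units of 1/kΩ).
R_b takes the fraction G_k/ΣG = 0.4405/1.976 = 0.2230, so I = 2.83 × 0.2230 = 0.6311 mA.

I ≈ 0.631 mA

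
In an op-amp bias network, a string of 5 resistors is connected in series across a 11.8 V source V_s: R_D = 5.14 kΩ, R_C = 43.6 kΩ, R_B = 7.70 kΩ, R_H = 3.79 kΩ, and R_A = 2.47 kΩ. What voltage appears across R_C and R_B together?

V ≈ 9.65 V

ΣR = 5.14 + 43.6 + 7.70 + 3.79 + 2.47 = 62.70 kΩ.
R_{R_C..R_B} = 43.6 + 7.70 = 51.30 kΩ.
V = V_s · R/ΣR = 11.8 × 0.8182 = 9.655 V.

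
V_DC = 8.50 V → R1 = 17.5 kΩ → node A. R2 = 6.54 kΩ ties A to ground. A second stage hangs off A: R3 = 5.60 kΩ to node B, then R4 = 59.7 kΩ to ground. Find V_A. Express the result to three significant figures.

V_A ≈ 2.16 V

Looking into the second stage from A: R3 + R4 = 65.30 kΩ appears in parallel with R2.
Effective lower resistance at A: R2 ‖ 65.30 = 5.945 kΩ.
V_A = 8.50 × 5.945/(17.5 + 5.945) = 2.155 V.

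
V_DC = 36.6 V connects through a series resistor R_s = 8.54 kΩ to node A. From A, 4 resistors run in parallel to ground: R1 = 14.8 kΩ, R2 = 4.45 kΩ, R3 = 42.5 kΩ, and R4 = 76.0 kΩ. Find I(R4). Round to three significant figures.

Equivalent of the parallel group: R_p = 3.040 kΩ.
Node voltage V_A = V_DC · R_p/(R_s + R_p) = 36.6 × 0.2625 = 9.608 V.
I(R4) = V_A / R4 = 9.608/76.0 = 0.1264 mA.

I ≈ 0.126 mA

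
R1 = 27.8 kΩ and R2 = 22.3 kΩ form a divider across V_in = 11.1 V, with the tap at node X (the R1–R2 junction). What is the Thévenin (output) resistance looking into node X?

R_th ≈ 12.4 kΩ

Looking into X with the source shorted: R_th = R1·R2/(R1+R2) = 27.80 × 22.3/50.10 = 12.37 kΩ.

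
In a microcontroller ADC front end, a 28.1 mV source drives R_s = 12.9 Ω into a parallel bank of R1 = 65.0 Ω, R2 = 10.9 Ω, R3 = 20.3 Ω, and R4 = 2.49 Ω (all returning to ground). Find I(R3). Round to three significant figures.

Combine the parallel branches: R_p = (1/65.0 + 1/10.9 + 1/20.3 + 1/2.49)⁻¹ = 1.792 Ω.
V_A by voltage divider: V_A = 28.1 × 1.792/(12.9 + 1.792) = 3.428 mV.
Branch current I = V_A/R3 = 3.428/20.3 = 0.1688 mA.

I ≈ 0.169 mA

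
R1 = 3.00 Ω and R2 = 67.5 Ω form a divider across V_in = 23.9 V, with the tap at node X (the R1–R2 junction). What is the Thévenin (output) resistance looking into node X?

R_th ≈ 2.87 Ω

Zeroing V_in shorts the top of R1 to ground, so R_th = R1 ‖ R2 = 2.872 Ω.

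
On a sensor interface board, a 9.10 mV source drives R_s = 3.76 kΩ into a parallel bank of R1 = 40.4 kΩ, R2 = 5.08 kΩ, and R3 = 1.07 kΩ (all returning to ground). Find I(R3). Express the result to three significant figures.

Equivalent of the parallel group: R_p = 0.8649 kΩ.
V_A by voltage divider: V_A = 9.10 × 0.8649/(3.76 + 0.8649) = 1.702 mV.
I(R3) = V_A / R3 = 1.702/1.07 = 1.590 µA.

I ≈ 1.59 µA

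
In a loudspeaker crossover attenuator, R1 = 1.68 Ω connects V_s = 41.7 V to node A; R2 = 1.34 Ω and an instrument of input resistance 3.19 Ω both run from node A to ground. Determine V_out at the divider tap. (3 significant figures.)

R2 ‖ R_L = (1.34 × 3.19)/(1.34 + 3.19) = 0.9436 Ω.
Voltage divider with the loaded lower leg: V_out = 41.7 × 0.9436/(1.68 + 0.9436) = 41.7 × 0.3597 = 15.00 V.

V_out ≈ 15.0 V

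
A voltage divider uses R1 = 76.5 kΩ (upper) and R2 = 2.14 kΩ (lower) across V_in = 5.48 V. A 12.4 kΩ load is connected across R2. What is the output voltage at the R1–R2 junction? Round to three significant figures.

V_out ≈ 0.128 V

R2 ‖ R_L = (2.14 × 12.4)/(2.14 + 12.4) = 1.825 kΩ.
Now apply the divider: V_out = 5.48 × 0.02330 = 0.1277 V.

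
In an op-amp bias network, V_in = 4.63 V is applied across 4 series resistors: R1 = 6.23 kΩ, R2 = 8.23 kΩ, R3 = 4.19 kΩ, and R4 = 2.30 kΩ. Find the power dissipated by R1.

ΣR = 20.95 kΩ → I = 4.63/20.95 = 0.2210 mA.
V(R1) = I·R = 1.377 V; P = V·I = 1.377 × 0.2210 = 0.3043 mW.

P ≈ 0.304 mW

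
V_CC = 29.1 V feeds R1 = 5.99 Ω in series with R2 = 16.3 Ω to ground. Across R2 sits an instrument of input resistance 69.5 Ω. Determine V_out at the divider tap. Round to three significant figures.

First combine the lower leg with the load: R2 ‖ R_L = 13.20 Ω.
Voltage divider with the loaded lower leg: V_out = 29.1 × 13.20/(5.99 + 13.20) = 29.1 × 0.6879 = 20.02 V.
(Unloaded it would be 21.3 V; the load pulls it down.)

V_out ≈ 20.0 V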